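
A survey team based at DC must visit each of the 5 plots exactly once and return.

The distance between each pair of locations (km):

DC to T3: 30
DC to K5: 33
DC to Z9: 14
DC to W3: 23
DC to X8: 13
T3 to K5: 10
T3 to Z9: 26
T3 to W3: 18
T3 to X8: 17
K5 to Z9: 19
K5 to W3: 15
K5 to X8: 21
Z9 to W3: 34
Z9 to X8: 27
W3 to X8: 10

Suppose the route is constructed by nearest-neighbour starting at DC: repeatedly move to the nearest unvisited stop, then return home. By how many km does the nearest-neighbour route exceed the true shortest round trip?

4 km longer than the optimal tour.

From DC: X8=13, Z9=14, W3=23, T3=30, K5=33 → choose X8 (13).
From X8: W3=10, T3=17, K5=21, Z9=27 → choose W3 (10).
From W3: K5=15, T3=18, Z9=34 → choose K5 (15).
From K5: T3=10, Z9=19 → choose T3 (10).
From T3: Z9=26 → choose Z9 (26).
NN route DC → X8 → W3 → K5 → T3 → Z9 → DC costs 88.
Optimal: DC → Z9 → K5 → T3 → W3 → X8 → DC costs 84 (by enumerating all 60 distinct tours).
Excess = 88 − 84 = 4.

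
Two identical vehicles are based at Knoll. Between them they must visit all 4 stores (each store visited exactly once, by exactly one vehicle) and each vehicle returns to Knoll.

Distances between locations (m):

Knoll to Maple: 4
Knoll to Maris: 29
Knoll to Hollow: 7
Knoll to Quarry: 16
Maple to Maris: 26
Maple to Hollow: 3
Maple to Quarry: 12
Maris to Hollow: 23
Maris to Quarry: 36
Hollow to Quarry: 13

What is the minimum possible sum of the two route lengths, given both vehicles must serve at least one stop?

Try each way of splitting the stops between the two vehicles (each non-empty) and, for each split, find the best tour for each vehicle:
  {Maple} + {Maris, Hollow, Quarry}: 8 + 81 = 89
  {Maris} + {Maple, Hollow, Quarry}: 58 + 36 = 94
  {Maple, Maris} + {Hollow, Quarry}: 59 + 36 = 95
  {Hollow} + {Maple, Maris, Quarry}: 14 + 81 = 95
  {Maple, Hollow} + {Maris, Quarry}: 14 + 81 = 95
  {Maris, Hollow} + {Maple, Quarry}: 59 + 32 = 91
  … (7 splits in total)
Best: vehicle 1 Knoll → Maple → Knoll = 8; vehicle 2 Knoll → Maris → Hollow → Quarry → Knoll = 81; combined 89.

89 m — the smallest possible combined total.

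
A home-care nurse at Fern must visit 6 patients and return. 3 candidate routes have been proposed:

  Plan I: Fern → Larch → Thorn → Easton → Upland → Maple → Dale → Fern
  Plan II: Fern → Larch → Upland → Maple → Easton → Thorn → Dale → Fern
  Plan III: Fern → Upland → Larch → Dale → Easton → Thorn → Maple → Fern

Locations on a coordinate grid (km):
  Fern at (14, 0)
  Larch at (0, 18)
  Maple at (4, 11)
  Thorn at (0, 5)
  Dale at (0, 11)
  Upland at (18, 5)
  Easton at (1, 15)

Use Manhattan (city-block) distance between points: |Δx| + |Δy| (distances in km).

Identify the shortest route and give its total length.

Plan I: 32 + 13 + 11 + 27 + 20 + 4 + 25 = 132
Plan II: 32 + 31 + 20 + 7 + 11 + 6 + 25 = 132
Plan III: 9 + 31 + 7 + 5 + 11 + 10 + 21 = 94

94 km — Plan III is the shortest.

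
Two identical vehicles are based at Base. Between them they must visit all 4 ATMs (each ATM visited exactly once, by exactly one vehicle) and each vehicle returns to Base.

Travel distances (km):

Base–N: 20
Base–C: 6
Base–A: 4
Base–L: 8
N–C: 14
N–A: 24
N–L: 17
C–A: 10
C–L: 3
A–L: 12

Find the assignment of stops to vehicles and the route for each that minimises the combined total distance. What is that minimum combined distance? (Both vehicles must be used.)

53 km — the smallest possible combined total.

Try each way of splitting the stops between the two vehicles (each non-empty) and, for each split, find the best tour for each vehicle:
  {N} + {C, A, L}: 40 + 25 = 65
  {C} + {N, A, L}: 12 + 53 = 65
  {N, C} + {A, L}: 40 + 24 = 64
  {A} + {N, C, L}: 8 + 45 = 53
  {N, A} + {C, L}: 48 + 17 = 65
  {C, A} + {N, L}: 20 + 45 = 65
  … (7 splits in total)
Best: vehicle 1 Base → A → Base = 8; vehicle 2 Base → N → C → L → Base = 45; combined 53.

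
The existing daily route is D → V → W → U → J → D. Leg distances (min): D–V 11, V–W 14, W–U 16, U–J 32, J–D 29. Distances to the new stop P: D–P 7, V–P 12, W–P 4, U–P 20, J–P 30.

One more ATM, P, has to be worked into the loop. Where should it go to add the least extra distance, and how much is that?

Minimum extra distance: 2 min, inserting P between V and W.

Insertion cost between consecutive stops i–j is d(i,P) + d(P,j) − d(i,j):
  between D and V: 7 + 12 − 11 = 8
  between V and W: 12 + 4 − 14 = 2
  between W and U: 4 + 20 − 16 = 8
  between U and J: 20 + 30 − 32 = 18
  between J and D: 30 + 7 − 29 = 8
Cheapest insertion is between V and W, adding 2.
New total = 102 + 2 = 104.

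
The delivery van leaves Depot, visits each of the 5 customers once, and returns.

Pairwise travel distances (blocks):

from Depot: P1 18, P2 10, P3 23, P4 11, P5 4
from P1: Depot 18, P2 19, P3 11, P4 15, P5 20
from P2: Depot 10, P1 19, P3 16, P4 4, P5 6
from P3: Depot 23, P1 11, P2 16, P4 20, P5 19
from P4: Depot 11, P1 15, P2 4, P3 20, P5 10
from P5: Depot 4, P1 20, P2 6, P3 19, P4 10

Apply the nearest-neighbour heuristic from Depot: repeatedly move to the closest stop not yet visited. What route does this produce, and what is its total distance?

From Depot: distances to unvisited — P5=4, P2=10, P4=11, P1=18, P3=23. Nearest is P5 (4).
From P5: distances to unvisited — P2=6, P4=10, P3=19, P1=20. Nearest is P2 (6).
From P2: distances to unvisited — P4=4, P3=16, P1=19. Nearest is P4 (4).
From P4: distances to unvisited — P1=15, P3=20. Nearest is P1 (15).
From P1: distances to unvisited — P3=11. Nearest is P3 (11).
Return P3→Depot: 23.
Total = 4 + 6 + 4 + 15 + 11 + 23 = 63.

Nearest-neighbour total = 63 blocks; route Depot → P5 → P2 → P4 → P1 → P3 → Depot.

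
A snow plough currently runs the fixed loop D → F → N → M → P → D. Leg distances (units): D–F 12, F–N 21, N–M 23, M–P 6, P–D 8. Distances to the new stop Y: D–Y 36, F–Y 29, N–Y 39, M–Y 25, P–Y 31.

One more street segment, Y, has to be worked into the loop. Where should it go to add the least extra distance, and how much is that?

Minimum extra distance: 41, inserting Y between N and M.

Insertion cost between consecutive stops i–j is d(i,Y) + d(Y,j) − d(i,j):
  between D and F: 36 + 29 − 12 = 53
  between F and N: 29 + 39 − 21 = 47
  between N and M: 39 + 25 − 23 = 41
  between M and P: 25 + 31 − 6 = 50
  between P and D: 31 + 36 − 8 = 59
Cheapest insertion is between N and M, adding 41.
New total = 70 + 41 = 111.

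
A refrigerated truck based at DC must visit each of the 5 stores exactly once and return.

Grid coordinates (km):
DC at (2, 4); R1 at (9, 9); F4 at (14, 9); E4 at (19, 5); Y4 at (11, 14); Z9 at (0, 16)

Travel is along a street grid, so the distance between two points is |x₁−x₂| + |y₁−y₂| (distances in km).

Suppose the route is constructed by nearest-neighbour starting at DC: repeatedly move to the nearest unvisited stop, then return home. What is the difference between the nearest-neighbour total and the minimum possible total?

DC: R1=12, Z9=14, F4=17, E4=18, Y4=19 ⇒ R1
R1: F4=5, Y4=7, E4=14, Z9=16 ⇒ F4
F4: Y4=8, E4=9, Z9=21 ⇒ Y4
Y4: Z9=13, E4=17 ⇒ Z9
Z9: E4=30 ⇒ E4
NN route DC → R1 → F4 → Y4 → Z9 → E4 → DC costs 86.
Optimal: DC → E4 → F4 → R1 → Y4 → Z9 → DC costs 66 (by enumerating all 60 distinct tours).
Excess = 86 − 66 = 20.

Excess over optimum: 20 km.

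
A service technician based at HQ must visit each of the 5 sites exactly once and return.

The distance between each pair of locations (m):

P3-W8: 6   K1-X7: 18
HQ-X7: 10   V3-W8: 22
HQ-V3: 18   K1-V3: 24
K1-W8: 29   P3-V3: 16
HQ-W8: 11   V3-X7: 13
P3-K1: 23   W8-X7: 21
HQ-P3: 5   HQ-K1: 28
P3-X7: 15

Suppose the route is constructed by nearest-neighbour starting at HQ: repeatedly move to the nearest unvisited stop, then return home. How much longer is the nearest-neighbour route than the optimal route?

Excess over optimum: 12 m.

HQ: P3=5, X7=10, W8=11, V3=18, K1=28 ⇒ P3
P3: W8=6, X7=15, V3=16, K1=23 ⇒ W8
W8: X7=21, V3=22, K1=29 ⇒ X7
X7: V3=13, K1=18 ⇒ V3
V3: K1=24 ⇒ K1
NN route HQ → P3 → W8 → X7 → V3 → K1 → HQ costs 97.
Optimal: HQ → P3 → W8 → V3 → K1 → X7 → HQ costs 85 (by enumerating all 60 distinct tours).
Excess = 97 − 85 = 12.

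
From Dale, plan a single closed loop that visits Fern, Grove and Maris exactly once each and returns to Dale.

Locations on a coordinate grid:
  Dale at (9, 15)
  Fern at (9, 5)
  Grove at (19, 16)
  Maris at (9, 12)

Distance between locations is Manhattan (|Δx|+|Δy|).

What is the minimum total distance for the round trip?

Dale → Fern → Grove → Maris → Dale: 10+21+14+3 = 48
Dale → Fern → Maris → Grove → Dale: 10+7+14+11 = 42
Dale → Grove → Fern → Maris → Dale: 11+21+7+3 = 42
The minimum is 42.
One optimal route: Dale → Fern → Maris → Grove → Dale (or its reverse).

42 — the shortest possible round trip.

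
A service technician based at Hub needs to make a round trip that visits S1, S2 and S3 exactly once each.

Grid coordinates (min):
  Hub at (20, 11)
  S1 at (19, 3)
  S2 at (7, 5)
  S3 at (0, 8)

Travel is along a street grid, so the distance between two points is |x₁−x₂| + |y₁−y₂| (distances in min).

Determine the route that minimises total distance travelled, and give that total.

There are 3 distinct closed tours to check (reversals are equivalent).
Hub→S1→S2→S3→Hub: 9+14+10+23 = 56
Hub→S1→S3→S2→Hub: 9+24+10+19 = 62
Hub→S2→S1→S3→Hub: 19+14+24+23 = 80
The minimum is 56.
One optimal route: Hub → S1 → S2 → S3 → Hub (or its reverse).

Shortest round trip = 56 min.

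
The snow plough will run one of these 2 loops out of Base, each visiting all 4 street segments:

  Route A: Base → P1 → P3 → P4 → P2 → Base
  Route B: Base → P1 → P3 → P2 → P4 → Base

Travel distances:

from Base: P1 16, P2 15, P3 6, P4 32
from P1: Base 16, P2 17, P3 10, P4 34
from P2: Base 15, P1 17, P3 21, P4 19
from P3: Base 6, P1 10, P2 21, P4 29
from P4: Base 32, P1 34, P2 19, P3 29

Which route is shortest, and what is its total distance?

89 — Route A is the shortest.

Route A: 16 + 10 + 29 + 19 + 15 = 89
Route B: 16 + 10 + 21 + 19 + 32 = 98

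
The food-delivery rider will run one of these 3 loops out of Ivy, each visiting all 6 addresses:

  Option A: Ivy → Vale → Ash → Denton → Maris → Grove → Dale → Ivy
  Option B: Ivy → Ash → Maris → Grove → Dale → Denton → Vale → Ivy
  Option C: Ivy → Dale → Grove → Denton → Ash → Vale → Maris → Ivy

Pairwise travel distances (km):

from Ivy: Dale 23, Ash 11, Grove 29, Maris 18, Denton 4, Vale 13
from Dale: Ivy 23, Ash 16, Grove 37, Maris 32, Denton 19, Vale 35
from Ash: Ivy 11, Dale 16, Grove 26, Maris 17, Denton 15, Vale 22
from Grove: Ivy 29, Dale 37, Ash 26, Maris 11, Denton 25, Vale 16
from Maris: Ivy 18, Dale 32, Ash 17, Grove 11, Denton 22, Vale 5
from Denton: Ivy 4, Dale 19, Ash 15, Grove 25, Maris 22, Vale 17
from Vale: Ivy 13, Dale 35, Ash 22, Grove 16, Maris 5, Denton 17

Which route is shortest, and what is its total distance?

Option A: 13 + 22 + 15 + 22 + 11 + 37 + 23 = 143
Option B: 11 + 17 + 11 + 37 + 19 + 17 + 13 = 125
Option C: 23 + 37 + 25 + 15 + 22 + 5 + 18 = 145

125 km — Option B is the shortest.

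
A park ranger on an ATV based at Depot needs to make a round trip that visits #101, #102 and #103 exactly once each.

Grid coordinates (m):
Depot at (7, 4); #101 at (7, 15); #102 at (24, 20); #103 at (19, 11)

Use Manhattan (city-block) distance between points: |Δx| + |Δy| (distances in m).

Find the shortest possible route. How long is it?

Minimum total distance: 66 m.

Depot→#101→#102→#103→Depot: 11+22+14+19 = 66
Depot→#101→#103→#102→Depot: 11+16+14+33 = 74
Depot→#102→#101→#103→Depot: 33+22+16+19 = 90
The minimum is 66.
One optimal route: Depot → #101 → #102 → #103 → Depot (or its reverse).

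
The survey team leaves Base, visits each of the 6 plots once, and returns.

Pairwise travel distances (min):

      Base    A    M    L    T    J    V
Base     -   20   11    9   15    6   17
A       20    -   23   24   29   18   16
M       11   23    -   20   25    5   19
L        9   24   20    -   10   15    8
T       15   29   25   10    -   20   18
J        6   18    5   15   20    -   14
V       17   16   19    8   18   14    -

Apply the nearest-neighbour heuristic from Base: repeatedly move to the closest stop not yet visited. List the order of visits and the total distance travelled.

Base → [J:6 / L:9 / M:11 / T:15 / V:17 / A:20] → J (6)
J → [M:5 / V:14 / L:15 / A:18 / T:20] → M (5)
M → [V:19 / L:20 / A:23 / T:25] → V (19)
V → [L:8 / A:16 / T:18] → L (8)
L → [T:10 / A:24] → T (10)
T → [A:29] → A (29)
Return A→Base: 20.
Total = 6 + 5 + 19 + 8 + 10 + 29 + 20 = 97.

Total distance 97 min via the nearest-neighbour route Base → J → M → V → L → T → A → Base.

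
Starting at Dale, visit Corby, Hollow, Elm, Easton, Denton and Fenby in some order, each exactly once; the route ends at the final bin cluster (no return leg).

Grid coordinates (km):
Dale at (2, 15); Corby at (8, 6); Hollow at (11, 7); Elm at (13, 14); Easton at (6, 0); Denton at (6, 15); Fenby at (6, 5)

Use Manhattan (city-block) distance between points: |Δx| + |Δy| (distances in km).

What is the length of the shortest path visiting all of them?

There are 6! = 720 possible orderings.
Dale - Corby - Hollow - Elm - Easton - Denton - Fenby: 15+4+9+21+15+10 = 74
Dale - Corby - Hollow - Elm - Easton - Fenby - Denton: 15+4+9+21+5+10 = 64
Dale - Corby - Hollow - Elm - Denton - Easton - Fenby: 15+4+9+8+15+5 = 56
Dale - Corby - Hollow - Elm - Denton - Fenby - Easton: 15+4+9+8+10+5 = 51
Dale - Corby - Hollow - Elm - Fenby - Easton - Denton: 15+4+9+16+5+15 = 64
Dale - Corby - Hollow - Elm - Fenby - Denton - Easton: 15+4+9+16+10+15 = 69
Dale - Corby - Hollow - Easton - Elm - Denton - Fenby: 15+4+12+21+8+10 = 70
Dale - Corby - Hollow - Easton - Elm - Fenby - Denton: 15+4+12+21+16+10 = 78
… (712 more)
Dale - Denton - Elm - Hollow - Corby - Fenby - Easton: 4+8+9+4+3+5 = 33  ← best
The minimum is 33.
One shortest path: Dale → Denton → Elm → Hollow → Corby → Fenby → Easton.

Shortest open route: 33 km.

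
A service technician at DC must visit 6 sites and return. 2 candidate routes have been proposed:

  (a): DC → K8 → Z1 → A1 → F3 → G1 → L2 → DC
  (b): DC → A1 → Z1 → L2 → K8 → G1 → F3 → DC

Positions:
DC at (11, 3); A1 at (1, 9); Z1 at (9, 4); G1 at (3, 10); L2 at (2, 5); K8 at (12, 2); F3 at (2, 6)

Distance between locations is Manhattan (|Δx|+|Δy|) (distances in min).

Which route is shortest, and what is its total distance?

(a): 2 + 5 + 13 + 4 + 5 + 6 + 11 = 46
(b): 16 + 13 + 8 + 13 + 17 + 5 + 12 = 84

46 min — (a) is the shortest.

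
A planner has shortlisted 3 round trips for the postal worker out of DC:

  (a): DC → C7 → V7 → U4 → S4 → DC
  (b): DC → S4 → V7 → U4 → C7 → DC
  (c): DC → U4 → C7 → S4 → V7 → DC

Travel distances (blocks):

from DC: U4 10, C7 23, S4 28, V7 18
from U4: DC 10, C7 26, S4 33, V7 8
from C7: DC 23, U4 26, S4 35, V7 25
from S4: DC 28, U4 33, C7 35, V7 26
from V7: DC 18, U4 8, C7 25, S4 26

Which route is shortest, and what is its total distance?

111 blocks — (b) is the shortest.

(a): 23 + 25 + 8 + 33 + 28 = 117
(b): 28 + 26 + 8 + 26 + 23 = 111
(c): 10 + 26 + 35 + 26 + 18 = 115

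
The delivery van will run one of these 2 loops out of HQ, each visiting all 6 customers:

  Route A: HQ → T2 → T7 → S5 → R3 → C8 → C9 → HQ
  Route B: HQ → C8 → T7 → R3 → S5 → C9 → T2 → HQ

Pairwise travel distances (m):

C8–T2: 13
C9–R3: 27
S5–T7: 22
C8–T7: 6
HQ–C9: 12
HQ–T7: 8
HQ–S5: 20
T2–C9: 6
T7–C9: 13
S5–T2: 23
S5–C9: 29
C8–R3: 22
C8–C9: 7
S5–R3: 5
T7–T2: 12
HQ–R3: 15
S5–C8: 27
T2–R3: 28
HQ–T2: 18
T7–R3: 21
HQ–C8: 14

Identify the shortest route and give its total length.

Shortest is Route A, total 98 m.

Route A: 18 + 12 + 22 + 5 + 22 + 7 + 12 = 98
Route B: 14 + 6 + 21 + 5 + 29 + 6 + 18 = 99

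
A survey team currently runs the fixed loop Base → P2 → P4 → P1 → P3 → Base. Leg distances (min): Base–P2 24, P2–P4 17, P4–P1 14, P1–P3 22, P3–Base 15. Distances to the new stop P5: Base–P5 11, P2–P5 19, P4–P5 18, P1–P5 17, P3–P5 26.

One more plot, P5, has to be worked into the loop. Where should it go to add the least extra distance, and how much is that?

Insertion cost between consecutive stops i–j is d(i,P5) + d(P5,j) − d(i,j):
  between Base and P2: 11 + 19 − 24 = 6
  between P2 and P4: 19 + 18 − 17 = 20
  between P4 and P1: 18 + 17 − 14 = 21
  between P1 and P3: 17 + 26 − 22 = 21
  between P3 and Base: 26 + 11 − 15 = 22
Cheapest insertion is between Base and P2, adding 6.
New total = 92 + 6 = 98.

Minimum extra distance: 6 min, inserting P5 between Base and P2.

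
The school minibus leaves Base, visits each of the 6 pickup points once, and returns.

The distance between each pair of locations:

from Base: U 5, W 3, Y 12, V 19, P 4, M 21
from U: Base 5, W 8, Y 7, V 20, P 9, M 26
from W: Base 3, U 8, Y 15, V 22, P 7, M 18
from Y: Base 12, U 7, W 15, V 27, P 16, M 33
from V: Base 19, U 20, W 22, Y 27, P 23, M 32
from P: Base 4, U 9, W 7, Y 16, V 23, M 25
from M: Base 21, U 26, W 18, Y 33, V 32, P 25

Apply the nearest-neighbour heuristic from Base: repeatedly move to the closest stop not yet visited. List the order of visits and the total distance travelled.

At Base the remaining stops are W 3, P 4, U 5, Y 12, V 19, M 21; go to W.
At W the remaining stops are P 7, U 8, Y 15, M 18, V 22; go to P.
At P the remaining stops are U 9, Y 16, V 23, M 25; go to U.
At U the remaining stops are Y 7, V 20, M 26; go to Y.
At Y the remaining stops are V 27, M 33; go to V.
At V the remaining stops are M 32; go to M.
Return M→Base: 21.
Total = 3 + 7 + 9 + 7 + 27 + 32 + 21 = 106.

Total distance 106 via the nearest-neighbour route Base → W → P → U → Y → V → M → Base.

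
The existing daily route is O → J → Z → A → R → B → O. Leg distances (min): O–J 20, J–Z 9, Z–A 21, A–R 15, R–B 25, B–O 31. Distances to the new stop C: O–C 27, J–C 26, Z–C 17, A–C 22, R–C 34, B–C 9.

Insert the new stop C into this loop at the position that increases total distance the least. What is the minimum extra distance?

Insertion cost between consecutive stops i–j is d(i,C) + d(C,j) − d(i,j):
  between O and J: 27 + 26 − 20 = 33
  between J and Z: 26 + 17 − 9 = 34
  between Z and A: 17 + 22 − 21 = 18
  between A and R: 22 + 34 − 15 = 41
  between R and B: 34 + 9 − 25 = 18
  between B and O: 9 + 27 − 31 = 5
Cheapest insertion is between B and O, adding 5.
New total = 121 + 5 = 126.

+5 min — insert C between B and O.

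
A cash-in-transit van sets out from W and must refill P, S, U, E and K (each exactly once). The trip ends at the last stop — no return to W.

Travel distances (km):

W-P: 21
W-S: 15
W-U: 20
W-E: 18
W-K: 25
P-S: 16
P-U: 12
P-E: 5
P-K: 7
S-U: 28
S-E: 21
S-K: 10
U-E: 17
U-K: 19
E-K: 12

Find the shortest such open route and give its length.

54 km — the minimum one-way total.

There are 5! = 120 possible orderings.
W→P→S→U→E→K: 21+16+28+17+12 = 94
W→P→S→U→K→E: 21+16+28+19+12 = 96
W→P→S→E→U→K: 21+16+21+17+19 = 94
W→P→S→E→K→U: 21+16+21+12+19 = 89
W→P→S→K→U→E: 21+16+10+19+17 = 83
W→P→S→K→E→U: 21+16+10+12+17 = 76
W→P→U→S→E→K: 21+12+28+21+12 = 94
W→P→U→S→K→E: 21+12+28+10+12 = 83
W→P→U→E→S→K: 21+12+17+21+10 = 81
W→P→U→E→K→S: 21+12+17+12+10 = 72
W→P→U→K→S→E: 21+12+19+10+21 = 83
W→P→U→K→E→S: 21+12+19+12+21 = 85
W→P→E→S→U→K: 21+5+21+28+19 = 94
W→P→E→S→K→U: 21+5+21+10+19 = 76
… (106 more)
W→S→K→P→E→U: 15+10+7+5+17 = 54  ← best
The minimum is 54.
One shortest path: W → S → K → P → E → U.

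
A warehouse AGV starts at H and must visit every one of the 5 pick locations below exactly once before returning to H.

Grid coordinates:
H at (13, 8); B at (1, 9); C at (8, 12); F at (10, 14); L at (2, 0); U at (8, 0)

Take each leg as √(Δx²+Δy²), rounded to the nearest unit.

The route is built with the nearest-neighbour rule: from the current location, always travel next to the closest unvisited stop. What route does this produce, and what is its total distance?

At H the remaining stops are C 6, F 7, U 9, B 12, L 14; go to C.
At C the remaining stops are F 3, B 8, U 12, L 13; go to F.
At F the remaining stops are B 10, U 14, L 16; go to B.
At B the remaining stops are L 9, U 11; go to L.
At L the remaining stops are U 6; go to U.
Return U→H: 9.
Total = 6 + 3 + 10 + 9 + 6 + 9 = 43.

43 along H → C → F → B → L → U → H.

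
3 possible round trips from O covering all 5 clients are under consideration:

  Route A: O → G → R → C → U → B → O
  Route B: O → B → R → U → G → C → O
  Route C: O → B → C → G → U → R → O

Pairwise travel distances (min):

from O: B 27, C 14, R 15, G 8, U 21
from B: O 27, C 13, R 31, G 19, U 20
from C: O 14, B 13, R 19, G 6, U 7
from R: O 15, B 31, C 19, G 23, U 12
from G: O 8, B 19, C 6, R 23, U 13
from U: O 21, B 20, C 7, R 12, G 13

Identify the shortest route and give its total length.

Shortest is Route C, total 86 min.

Route A: 8 + 23 + 19 + 7 + 20 + 27 = 104
Route B: 27 + 31 + 12 + 13 + 6 + 14 = 103
Route C: 27 + 13 + 6 + 13 + 12 + 15 = 86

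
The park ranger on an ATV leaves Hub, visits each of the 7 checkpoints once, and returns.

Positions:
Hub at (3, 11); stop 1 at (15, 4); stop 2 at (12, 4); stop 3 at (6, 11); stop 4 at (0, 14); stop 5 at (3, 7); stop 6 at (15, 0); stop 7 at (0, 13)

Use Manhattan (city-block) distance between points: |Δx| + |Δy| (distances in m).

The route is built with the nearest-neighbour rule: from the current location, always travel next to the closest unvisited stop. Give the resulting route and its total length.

Total distance 72 m via the nearest-neighbour route Hub → stop 3 → stop 5 → stop 7 → stop 4 → stop 2 → stop 1 → stop 6 → Hub.

At Hub the remaining stops are stop 3 3, stop 5 4, stop 7 5, stop 4 6, stop 2 16, stop 1 19, stop 6 23; go to stop 3.
At stop 3 the remaining stops are stop 5 7, stop 7 8, stop 4 9, stop 2 13, stop 1 16, stop 6 20; go to stop 5.
At stop 5 the remaining stops are stop 7 9, stop 4 10, stop 2 12, stop 1 15, stop 6 19; go to stop 7.
At stop 7 the remaining stops are stop 4 1, stop 2 21, stop 1 24, stop 6 28; go to stop 4.
At stop 4 the remaining stops are stop 2 22, stop 1 25, stop 6 29; go to stop 2.
At stop 2 the remaining stops are stop 1 3, stop 6 7; go to stop 1.
At stop 1 the remaining stops are stop 6 4; go to stop 6.
Return stop 6→Hub: 23.
Total = 3 + 7 + 9 + 1 + 22 + 3 + 4 + 23 = 72.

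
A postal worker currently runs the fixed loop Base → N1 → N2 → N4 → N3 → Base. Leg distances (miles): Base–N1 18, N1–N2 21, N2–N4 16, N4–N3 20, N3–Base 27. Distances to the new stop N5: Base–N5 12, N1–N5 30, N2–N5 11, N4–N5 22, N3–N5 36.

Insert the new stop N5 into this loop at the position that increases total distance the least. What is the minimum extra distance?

Insertion cost between consecutive stops i–j is d(i,N5) + d(N5,j) − d(i,j):
  between Base and N1: 12 + 30 − 18 = 24
  between N1 and N2: 30 + 11 − 21 = 20
  between N2 and N4: 11 + 22 − 16 = 17
  between N4 and N3: 22 + 36 − 20 = 38
  between N3 and Base: 36 + 12 − 27 = 21
Cheapest insertion is between N2 and N4, adding 17.
New total = 102 + 17 = 119.

Adding 17 miles by placing N5 on the N2–N4 leg.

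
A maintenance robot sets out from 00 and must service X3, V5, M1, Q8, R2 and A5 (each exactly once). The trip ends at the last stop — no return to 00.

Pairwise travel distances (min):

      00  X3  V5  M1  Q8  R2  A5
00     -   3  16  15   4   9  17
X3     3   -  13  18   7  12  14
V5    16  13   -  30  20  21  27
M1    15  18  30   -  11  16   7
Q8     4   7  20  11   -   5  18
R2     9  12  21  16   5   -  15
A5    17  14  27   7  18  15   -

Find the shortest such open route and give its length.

There are 6! = 720 possible orderings.
00 → X3 → V5 → M1 → Q8 → R2 → A5: 3+13+30+11+5+15 = 77
00 → X3 → V5 → M1 → Q8 → A5 → R2: 3+13+30+11+18+15 = 90
00 → X3 → V5 → M1 → R2 → Q8 → A5: 3+13+30+16+5+18 = 85
00 → X3 → V5 → M1 → R2 → A5 → Q8: 3+13+30+16+15+18 = 95
00 → X3 → V5 → M1 → A5 → Q8 → R2: 3+13+30+7+18+5 = 76
00 → X3 → V5 → M1 → A5 → R2 → Q8: 3+13+30+7+15+5 = 73
00 → X3 → V5 → Q8 → M1 → R2 → A5: 3+13+20+11+16+15 = 78
00 → X3 → V5 → Q8 → M1 → A5 → R2: 3+13+20+11+7+15 = 69
… (712 more)
00 → Q8 → R2 → M1 → A5 → X3 → V5: 4+5+16+7+14+13 = 59  ← best
The minimum is 59.
One shortest path: 00 → Q8 → R2 → M1 → A5 → X3 → V5.

Shortest open route: 59 min.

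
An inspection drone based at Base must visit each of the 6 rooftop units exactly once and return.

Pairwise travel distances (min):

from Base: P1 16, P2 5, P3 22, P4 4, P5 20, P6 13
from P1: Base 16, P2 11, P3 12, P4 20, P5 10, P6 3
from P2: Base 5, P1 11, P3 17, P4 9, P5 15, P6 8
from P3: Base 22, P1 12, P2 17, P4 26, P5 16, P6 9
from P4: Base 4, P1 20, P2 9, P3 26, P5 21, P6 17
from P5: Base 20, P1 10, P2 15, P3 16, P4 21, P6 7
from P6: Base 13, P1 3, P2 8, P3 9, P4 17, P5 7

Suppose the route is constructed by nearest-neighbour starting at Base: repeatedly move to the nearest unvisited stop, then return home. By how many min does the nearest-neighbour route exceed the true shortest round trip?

Excess over optimum: 3 min.

Base: P4=4, P2=5, P6=13, P1=16, P5=20, P3=22 ⇒ P4
P4: P2=9, P6=17, P1=20, P5=21, P3=26 ⇒ P2
P2: P6=8, P1=11, P5=15, P3=17 ⇒ P6
P6: P1=3, P5=7, P3=9 ⇒ P1
P1: P5=10, P3=12 ⇒ P5
P5: P3=16 ⇒ P3
NN route Base → P4 → P2 → P6 → P1 → P5 → P3 → Base costs 72.
Optimal: Base → P2 → P1 → P3 → P6 → P5 → P4 → Base costs 69 (by enumerating all 360 distinct tours).
Excess = 72 − 69 = 3.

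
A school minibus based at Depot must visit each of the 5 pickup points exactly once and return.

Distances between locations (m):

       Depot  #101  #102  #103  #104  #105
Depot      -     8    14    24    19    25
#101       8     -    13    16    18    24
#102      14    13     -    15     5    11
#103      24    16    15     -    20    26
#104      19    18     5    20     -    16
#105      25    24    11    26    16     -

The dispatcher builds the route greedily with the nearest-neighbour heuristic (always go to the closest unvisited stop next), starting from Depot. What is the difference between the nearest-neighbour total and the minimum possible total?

From Depot: #101=8, #102=14, #104=19, #103=24, #105=25 → choose #101 (8).
From #101: #102=13, #103=16, #104=18, #105=24 → choose #102 (13).
From #102: #104=5, #105=11, #103=15 → choose #104 (5).
From #104: #105=16, #103=20 → choose #105 (16).
From #105: #103=26 → choose #103 (26).
NN route Depot → #101 → #102 → #104 → #105 → #103 → Depot costs 92.
Optimal: Depot → #101 → #103 → #102 → #104 → #105 → Depot costs 85 (by enumerating all 60 distinct tours).
Excess = 92 − 85 = 7.

The nearest-neighbour route is 7 m longer than optimal.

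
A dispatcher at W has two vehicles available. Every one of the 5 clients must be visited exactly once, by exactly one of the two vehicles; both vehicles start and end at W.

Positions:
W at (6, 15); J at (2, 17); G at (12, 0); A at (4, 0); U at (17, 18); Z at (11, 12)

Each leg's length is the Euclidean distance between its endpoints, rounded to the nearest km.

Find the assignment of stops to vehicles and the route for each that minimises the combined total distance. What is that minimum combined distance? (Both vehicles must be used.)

There are 2^4 − 1 = 15 ways to divide the 5 stops into two non-empty groups. For each, the best each vehicle can do is its own shortest tour through its group:
  {J} + {G, A, U, Z}: 8 + 54 = 62
  {G} + {J, A, U, Z}: 32 + 54 = 86
  {J, G} + {A, U, Z}: 40 + 48 = 88
  {A} + {J, G, U, Z}: 30 + 55 = 85
  {J, A} + {G, U, Z}: 36 + 47 = 83
  {G, A} + {J, U, Z}: 39 + 33 = 72
  … (15 splits in total)
Best: vehicle 1 W → J → W = 8; vehicle 2 W → A → G → Z → U → W = 54; combined 62.

Minimum combined distance: 62 km.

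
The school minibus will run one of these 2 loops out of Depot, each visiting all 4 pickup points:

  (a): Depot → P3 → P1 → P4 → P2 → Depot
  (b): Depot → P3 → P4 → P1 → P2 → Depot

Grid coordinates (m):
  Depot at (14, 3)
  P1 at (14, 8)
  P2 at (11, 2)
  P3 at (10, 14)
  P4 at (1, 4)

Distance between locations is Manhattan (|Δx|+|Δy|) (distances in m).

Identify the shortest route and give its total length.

Shortest is (a), total 58 m.

(a): 15 + 10 + 17 + 12 + 4 = 58
(b): 15 + 19 + 17 + 9 + 4 = 64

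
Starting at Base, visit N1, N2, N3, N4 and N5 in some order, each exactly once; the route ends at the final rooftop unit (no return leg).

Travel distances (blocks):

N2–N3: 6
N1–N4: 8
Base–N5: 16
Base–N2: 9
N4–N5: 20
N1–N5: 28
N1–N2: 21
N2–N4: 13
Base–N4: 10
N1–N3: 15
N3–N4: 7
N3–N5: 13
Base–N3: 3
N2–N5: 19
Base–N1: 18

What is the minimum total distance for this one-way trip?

56 blocks — the minimum one-way total.

There are 5! = 120 possible orderings.
Base→N1→N2→N3→N4→N5: 18+21+6+7+20 = 72
Base→N1→N2→N3→N5→N4: 18+21+6+13+20 = 78
Base→N1→N2→N4→N3→N5: 18+21+13+7+13 = 72
Base→N1→N2→N4→N5→N3: 18+21+13+20+13 = 85
Base→N1→N2→N5→N3→N4: 18+21+19+13+7 = 78
Base→N1→N2→N5→N4→N3: 18+21+19+20+7 = 85
Base→N1→N3→N2→N4→N5: 18+15+6+13+20 = 72
Base→N1→N3→N2→N5→N4: 18+15+6+19+20 = 78
Base→N1→N3→N4→N2→N5: 18+15+7+13+19 = 72
Base→N1→N3→N4→N5→N2: 18+15+7+20+19 = 79
Base→N1→N3→N5→N2→N4: 18+15+13+19+13 = 78
Base→N1→N3→N5→N4→N2: 18+15+13+20+13 = 79
Base→N1→N4→N2→N3→N5: 18+8+13+6+13 = 58
Base→N1→N4→N2→N5→N3: 18+8+13+19+13 = 71
… (106 more)
Base→N2→N3→N5→N4→N1: 9+6+13+20+8 = 56  ← best
The minimum is 56.
One shortest path: Base → N2 → N3 → N5 → N4 → N1.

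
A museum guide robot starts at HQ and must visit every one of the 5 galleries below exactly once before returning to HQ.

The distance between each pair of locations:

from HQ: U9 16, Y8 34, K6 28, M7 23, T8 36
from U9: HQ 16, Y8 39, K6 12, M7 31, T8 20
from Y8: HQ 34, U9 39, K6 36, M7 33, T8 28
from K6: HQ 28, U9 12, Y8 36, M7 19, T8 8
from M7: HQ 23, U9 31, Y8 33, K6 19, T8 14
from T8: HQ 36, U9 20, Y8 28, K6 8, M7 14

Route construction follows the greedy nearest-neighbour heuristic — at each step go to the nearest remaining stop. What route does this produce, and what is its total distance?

At HQ the remaining stops are U9 16, M7 23, K6 28, Y8 34, T8 36; go to U9.
At U9 the remaining stops are K6 12, T8 20, M7 31, Y8 39; go to K6.
At K6 the remaining stops are T8 8, M7 19, Y8 36; go to T8.
At T8 the remaining stops are M7 14, Y8 28; go to M7.
At M7 the remaining stops are Y8 33; go to Y8.
Return Y8→HQ: 34.
Total = 16 + 12 + 8 + 14 + 33 + 34 = 117.

Total distance 117 via the nearest-neighbour route HQ → U9 → K6 → T8 → M7 → Y8 → HQ.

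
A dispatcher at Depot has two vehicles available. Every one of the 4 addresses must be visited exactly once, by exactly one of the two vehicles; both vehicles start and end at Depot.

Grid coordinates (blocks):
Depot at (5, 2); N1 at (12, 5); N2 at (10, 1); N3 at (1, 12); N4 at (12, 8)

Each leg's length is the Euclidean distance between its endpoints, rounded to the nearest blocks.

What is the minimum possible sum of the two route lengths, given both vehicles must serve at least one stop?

Check every non-empty split of the stops between the two vehicles; for each half take its own optimal tour:
  {N1} + {N2, N3, N4}: 16 + 35 = 51
  {N2} + {N1, N3, N4}: 10 + 34 = 44
  {N1, N2} + {N3, N4}: 17 + 32 = 49
  {N3} + {N1, N2, N4}: 22 + 21 = 43
  {N1, N3} + {N2, N4}: 32 + 21 = 53
  {N2, N3} + {N1, N4}: 30 + 20 = 50
  … (7 splits in total)
Best: vehicle 1 Depot → N3 → Depot = 22; vehicle 2 Depot → N2 → N1 → N4 → Depot = 21; combined 43.

Minimum combined distance: 43 blocks.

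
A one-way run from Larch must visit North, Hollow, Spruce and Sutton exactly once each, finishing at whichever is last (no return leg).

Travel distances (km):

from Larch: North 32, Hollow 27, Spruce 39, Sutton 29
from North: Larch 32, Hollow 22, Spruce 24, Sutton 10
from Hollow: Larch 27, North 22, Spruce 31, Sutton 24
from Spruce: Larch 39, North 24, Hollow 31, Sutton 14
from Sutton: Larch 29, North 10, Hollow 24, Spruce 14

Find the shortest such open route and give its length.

Shortest open route: 73 km.

There are 4! = 24 possible orderings.
Larch - North - Hollow - Spruce - Sutton: 32+22+31+14 = 99
Larch - North - Hollow - Sutton - Spruce: 32+22+24+14 = 92
Larch - North - Spruce - Hollow - Sutton: 32+24+31+24 = 111
Larch - North - Spruce - Sutton - Hollow: 32+24+14+24 = 94
Larch - North - Sutton - Hollow - Spruce: 32+10+24+31 = 97
Larch - North - Sutton - Spruce - Hollow: 32+10+14+31 = 87
Larch - Hollow - North - Spruce - Sutton: 27+22+24+14 = 87
Larch - Hollow - North - Sutton - Spruce: 27+22+10+14 = 73
Larch - Hollow - Spruce - North - Sutton: 27+31+24+10 = 92
Larch - Hollow - Spruce - Sutton - North: 27+31+14+10 = 82
Larch - Hollow - Sutton - North - Spruce: 27+24+10+24 = 85
Larch - Hollow - Sutton - Spruce - North: 27+24+14+24 = 89
Larch - Spruce - North - Hollow - Sutton: 39+24+22+24 = 109
Larch - Spruce - North - Sutton - Hollow: 39+24+10+24 = 97
… (10 more)
The minimum is 73.
One shortest path: Larch → Hollow → North → Sutton → Spruce.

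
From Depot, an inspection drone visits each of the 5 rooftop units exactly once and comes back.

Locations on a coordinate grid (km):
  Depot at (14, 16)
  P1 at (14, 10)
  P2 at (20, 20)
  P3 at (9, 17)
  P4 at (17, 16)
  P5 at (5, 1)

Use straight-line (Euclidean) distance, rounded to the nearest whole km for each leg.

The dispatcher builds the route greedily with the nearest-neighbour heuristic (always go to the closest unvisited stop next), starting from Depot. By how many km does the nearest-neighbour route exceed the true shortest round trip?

Depot: P4=3, P3=5, P1=6, P2=7, P5=17 ⇒ P4
P4: P2=5, P1=7, P3=8, P5=19 ⇒ P2
P2: P3=11, P1=12, P5=24 ⇒ P3
P3: P1=9, P5=16 ⇒ P1
P1: P5=13 ⇒ P5
NN route Depot → P4 → P2 → P3 → P1 → P5 → Depot costs 58.
Optimal: Depot → P2 → P4 → P1 → P5 → P3 → Depot costs 53 (by enumerating all 60 distinct tours).
Excess = 58 − 53 = 5.

Excess over optimum: 5 km.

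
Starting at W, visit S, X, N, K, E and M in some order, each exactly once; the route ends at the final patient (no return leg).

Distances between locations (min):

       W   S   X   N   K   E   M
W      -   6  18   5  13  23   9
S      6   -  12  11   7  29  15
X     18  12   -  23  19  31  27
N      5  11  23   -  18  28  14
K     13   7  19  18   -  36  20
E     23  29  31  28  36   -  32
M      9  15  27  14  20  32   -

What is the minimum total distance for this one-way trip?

Shortest open route: 89 min.

There are 6! = 720 possible orderings.
W → S → X → N → K → E → M: 6+12+23+18+36+32 = 127
W → S → X → N → K → M → E: 6+12+23+18+20+32 = 111
W → S → X → N → E → K → M: 6+12+23+28+36+20 = 125
W → S → X → N → E → M → K: 6+12+23+28+32+20 = 121
W → S → X → N → M → K → E: 6+12+23+14+20+36 = 111
W → S → X → N → M → E → K: 6+12+23+14+32+36 = 123
W → S → X → K → N → E → M: 6+12+19+18+28+32 = 115
W → S → X → K → N → M → E: 6+12+19+18+14+32 = 101
… (712 more)
W → N → M → K → S → X → E: 5+14+20+7+12+31 = 89  ← best
The minimum is 89.
One shortest path: W → N → M → K → S → X → E.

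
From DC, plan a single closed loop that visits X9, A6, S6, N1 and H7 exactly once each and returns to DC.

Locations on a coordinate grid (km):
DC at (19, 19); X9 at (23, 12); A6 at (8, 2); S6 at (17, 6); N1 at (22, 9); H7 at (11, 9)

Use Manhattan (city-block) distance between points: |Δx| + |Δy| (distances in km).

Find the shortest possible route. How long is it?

Shortest round trip = 64 km.

DC - X9 - A6 - S6 - N1 - H7 - DC: 11+25+13+8+11+18 = 86
DC - X9 - A6 - S6 - H7 - N1 - DC: 11+25+13+9+11+13 = 82
DC - X9 - A6 - N1 - S6 - H7 - DC: 11+25+21+8+9+18 = 92
DC - X9 - A6 - N1 - H7 - S6 - DC: 11+25+21+11+9+15 = 92
DC - X9 - A6 - H7 - S6 - N1 - DC: 11+25+10+9+8+13 = 76
DC - X9 - A6 - H7 - N1 - S6 - DC: 11+25+10+11+8+15 = 80
DC - X9 - S6 - A6 - N1 - H7 - DC: 11+12+13+21+11+18 = 86
DC - X9 - S6 - A6 - H7 - N1 - DC: 11+12+13+10+11+13 = 70
DC - X9 - S6 - N1 - A6 - H7 - DC: 11+12+8+21+10+18 = 80
DC - X9 - S6 - N1 - H7 - A6 - DC: 11+12+8+11+10+28 = 80
DC - X9 - S6 - H7 - A6 - N1 - DC: 11+12+9+10+21+13 = 76
DC - X9 - S6 - H7 - N1 - A6 - DC: 11+12+9+11+21+28 = 92
DC - X9 - N1 - A6 - S6 - H7 - DC: 11+4+21+13+9+18 = 76
DC - X9 - N1 - A6 - H7 - S6 - DC: 11+4+21+10+9+15 = 70
… (46 more)
DC - X9 - N1 - S6 - A6 - H7 - DC: 11+4+8+13+10+18 = 64  ← best
The minimum is 64.
One optimal route: DC → X9 → N1 → S6 → A6 → H7 → DC (or its reverse).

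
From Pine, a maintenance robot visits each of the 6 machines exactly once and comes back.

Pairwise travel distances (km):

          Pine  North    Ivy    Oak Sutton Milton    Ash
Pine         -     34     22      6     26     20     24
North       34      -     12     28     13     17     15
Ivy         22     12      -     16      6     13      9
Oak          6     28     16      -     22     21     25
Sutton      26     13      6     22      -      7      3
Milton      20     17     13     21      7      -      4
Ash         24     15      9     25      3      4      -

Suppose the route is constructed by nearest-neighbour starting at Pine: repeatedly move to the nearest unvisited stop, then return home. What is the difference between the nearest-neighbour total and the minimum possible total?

Excess over optimum: 12 km.

From Pine: Oak=6, Milton=20, Ivy=22, Ash=24, Sutton=26, North=34 → choose Oak (6).
From Oak: Ivy=16, Milton=21, Sutton=22, Ash=25, North=28 → choose Ivy (16).
From Ivy: Sutton=6, Ash=9, North=12, Milton=13 → choose Sutton (6).
From Sutton: Ash=3, Milton=7, North=13 → choose Ash (3).
From Ash: Milton=4, North=15 → choose Milton (4).
From Milton: North=17 → choose North (17).
NN route Pine → Oak → Ivy → Sutton → Ash → Milton → North → Pine costs 86.
Optimal: Pine → Oak → Ivy → North → Sutton → Ash → Milton → Pine costs 74 (by enumerating all 360 distinct tours).
Excess = 86 − 74 = 12.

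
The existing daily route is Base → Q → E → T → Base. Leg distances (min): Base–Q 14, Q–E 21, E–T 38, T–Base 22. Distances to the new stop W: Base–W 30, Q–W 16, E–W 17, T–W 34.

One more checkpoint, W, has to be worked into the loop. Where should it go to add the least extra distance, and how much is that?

Insertion cost between consecutive stops i–j is d(i,W) + d(W,j) − d(i,j):
  between Base and Q: 30 + 16 − 14 = 32
  between Q and E: 16 + 17 − 21 = 12
  between E and T: 17 + 34 − 38 = 13
  between T and Base: 34 + 30 − 22 = 42
Cheapest insertion is between Q and E, adding 12.
New total = 95 + 12 = 107.

+12 min — insert W between Q and E.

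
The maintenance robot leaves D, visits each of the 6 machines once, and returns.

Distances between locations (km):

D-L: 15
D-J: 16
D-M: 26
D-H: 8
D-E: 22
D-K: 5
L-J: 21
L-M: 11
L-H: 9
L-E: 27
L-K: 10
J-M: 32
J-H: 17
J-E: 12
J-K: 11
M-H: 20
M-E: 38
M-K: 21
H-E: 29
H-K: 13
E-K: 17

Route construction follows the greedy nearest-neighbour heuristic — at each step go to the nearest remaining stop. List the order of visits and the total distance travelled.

D → [K:5 / H:8 / L:15 / J:16 / E:22 / M:26] → K (5)
K → [L:10 / J:11 / H:13 / E:17 / M:21] → L (10)
L → [H:9 / M:11 / J:21 / E:27] → H (9)
H → [J:17 / M:20 / E:29] → J (17)
J → [E:12 / M:32] → E (12)
E → [M:38] → M (38)
Return M→D: 26.
Total = 5 + 10 + 9 + 17 + 12 + 38 + 26 = 117.

Total distance 117 km via the nearest-neighbour route D → K → L → H → J → E → M → D.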